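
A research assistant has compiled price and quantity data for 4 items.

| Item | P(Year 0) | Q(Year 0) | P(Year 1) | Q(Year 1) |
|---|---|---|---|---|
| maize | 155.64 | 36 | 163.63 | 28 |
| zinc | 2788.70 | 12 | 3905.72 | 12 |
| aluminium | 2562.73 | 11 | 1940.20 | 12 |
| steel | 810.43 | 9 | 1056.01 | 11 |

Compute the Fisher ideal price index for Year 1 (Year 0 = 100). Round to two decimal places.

Laspeyres component (base-period weights):
ΣP(Year 1)Q(Year 0) = 163.63×36 + 3905.72×12 + 1940.20×11 + 1056.01×9 = 5890.68 + 46868.64 + 21342.2 + 9504.09 = 83605.61
ΣP(Year 0)Q(Year 0) = 155.64×36 + 2788.70×12 + 2562.73×11 + 810.43×9 = 5603.04 + 33464.4 + 28190.03 + 7293.87 = 74551.34
L = 83605.61 / 74551.34 × 100 = 112.1450
Paasche component (current-period weights):
ΣP(Year 1)Q(Year 1) = 163.63×28 + 3905.72×12 + 1940.20×12 + 1056.01×11 = 4581.64 + 46868.64 + 23282.4 + 11616.11 = 86348.79
ΣP(Year 0)Q(Year 1) = 155.64×28 + 2788.70×12 + 2562.73×12 + 810.43×11 = 4357.92 + 33464.4 + 30752.76 + 8914.73 = 77489.81
P = 86348.79 / 77489.81 × 100 = 111.4324
Fisher = √(L × P) = √(112.1450 × 111.4324) = 111.7882

111.79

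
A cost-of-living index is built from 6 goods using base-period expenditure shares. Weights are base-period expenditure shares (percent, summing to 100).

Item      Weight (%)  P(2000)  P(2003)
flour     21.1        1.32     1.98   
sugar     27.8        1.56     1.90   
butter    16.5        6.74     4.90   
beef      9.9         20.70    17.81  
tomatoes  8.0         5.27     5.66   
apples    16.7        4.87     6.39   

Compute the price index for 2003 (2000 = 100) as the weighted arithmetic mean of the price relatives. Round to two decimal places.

116.53

flour: 21.1 × (1.98/1.32) = 21.1 × 1.500000 = 31.6500
sugar: 27.8 × (1.90/1.56) = 27.8 × 1.217949 = 33.8590
butter: 16.5 × (4.90/6.74) = 16.5 × 0.727003 = 11.9955
beef: 9.9 × (17.81/20.70) = 9.9 × 0.860386 = 8.5178
tomatoes: 8.0 × (5.66/5.27) = 8.0 × 1.074004 = 8.5920
apples: 16.7 × (6.39/4.87) = 16.7 × 1.312115 = 21.9123
Index = Σ wᵢ·(p₁ᵢ/p₀ᵢ) = 31.6500 + 33.8590 + 11.9955 + 8.5178 + 8.5920 + 21.9123 = 116.5267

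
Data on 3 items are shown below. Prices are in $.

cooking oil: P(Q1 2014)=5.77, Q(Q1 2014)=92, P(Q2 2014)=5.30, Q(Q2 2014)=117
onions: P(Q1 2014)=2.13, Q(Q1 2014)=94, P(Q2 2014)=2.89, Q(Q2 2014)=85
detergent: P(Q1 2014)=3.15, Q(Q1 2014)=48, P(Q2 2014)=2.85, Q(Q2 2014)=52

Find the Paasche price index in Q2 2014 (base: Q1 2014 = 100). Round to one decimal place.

99.4

Paasche price index uses current-period quantities as weights.
ΣP(Q2 2014)·Q(Q2 2014) = 5.30×117 + 2.89×85 + 2.85×52 = 620.1 + 245.65 + 148.2 = 1013.95
ΣP(Q1 2014)·Q(Q2 2014) = 5.77×117 + 2.13×85 + 3.15×52 = 675.09 + 181.05 + 163.8 = 1019.94
Index = 1013.95 / 1019.94 × 100 = 99.4127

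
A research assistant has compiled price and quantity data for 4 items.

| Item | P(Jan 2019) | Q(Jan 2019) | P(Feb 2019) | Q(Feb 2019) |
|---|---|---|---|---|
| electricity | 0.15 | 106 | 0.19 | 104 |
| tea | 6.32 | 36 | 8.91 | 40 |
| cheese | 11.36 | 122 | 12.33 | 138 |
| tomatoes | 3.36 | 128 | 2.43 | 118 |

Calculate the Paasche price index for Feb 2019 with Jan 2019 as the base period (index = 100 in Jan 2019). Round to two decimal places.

105.91

Paasche price index uses current-period quantities as weights.
ΣP(Feb 2019)·Q(Feb 2019) = 0.19×104 + 8.91×40 + 12.33×138 + 2.43×118 = 19.76 + 356.4 + 1701.54 + 286.74 = 2364.44
ΣP(Jan 2019)·Q(Feb 2019) = 0.15×104 + 6.32×40 + 11.36×138 + 3.36×118 = 15.6 + 252.8 + 1567.68 + 396.48 = 2232.56
Index = 2364.44 / 2232.56 × 100 = 105.9071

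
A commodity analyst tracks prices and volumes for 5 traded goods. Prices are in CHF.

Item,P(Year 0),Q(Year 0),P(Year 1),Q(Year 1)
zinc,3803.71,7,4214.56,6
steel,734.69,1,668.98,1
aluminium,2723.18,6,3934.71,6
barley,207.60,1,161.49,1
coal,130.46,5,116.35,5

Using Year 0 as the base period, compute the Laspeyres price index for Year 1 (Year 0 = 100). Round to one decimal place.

122.4

Laspeyres price index uses base-period quantities as weights.
ΣP(Year 1)·Q(Year 0) = 4214.56×7 + 668.98×1 + 3934.71×6 + 161.49×1 + 116.35×5 = 29501.92 + 668.98 + 23608.26 + 161.49 + 581.75 = 54522.4
ΣP(Year 0)·Q(Year 0) = 3803.71×7 + 734.69×1 + 2723.18×6 + 207.60×1 + 130.46×5 = 26625.97 + 734.69 + 16339.08 + 207.6 + 652.3 = 44559.64
Index = 54522.4 / 44559.64 × 100 = 122.3583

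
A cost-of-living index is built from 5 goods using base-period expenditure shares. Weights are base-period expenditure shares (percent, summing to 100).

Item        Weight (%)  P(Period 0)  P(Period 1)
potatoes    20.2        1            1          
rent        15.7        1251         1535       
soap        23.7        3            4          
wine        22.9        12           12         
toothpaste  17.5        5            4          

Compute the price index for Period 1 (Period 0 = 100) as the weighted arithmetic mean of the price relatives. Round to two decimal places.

potatoes: 20.2 × (1/1) = 20.2 × 1.000000 = 20.2000
rent: 15.7 × (1535/1251) = 15.7 × 1.227018 = 19.2642
soap: 23.7 × (4/3) = 23.7 × 1.333333 = 31.6000
wine: 22.9 × (12/12) = 22.9 × 1.000000 = 22.9000
toothpaste: 17.5 × (4/5) = 17.5 × 0.800000 = 14.0000
Index = Σ wᵢ·(p₁ᵢ/p₀ᵢ) = 20.2000 + 19.2642 + 31.6000 + 22.9000 + 14.0000 = 107.9642

107.96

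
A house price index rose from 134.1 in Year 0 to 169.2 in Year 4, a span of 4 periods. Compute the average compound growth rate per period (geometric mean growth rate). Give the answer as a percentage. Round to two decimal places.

5.98%

Growth factor = (169.2/134.1)^(1/4) = (1.261745)^(1/4) = 1.059846
Growth rate = 1.059846 − 1 = 0.059846 = 5.9846%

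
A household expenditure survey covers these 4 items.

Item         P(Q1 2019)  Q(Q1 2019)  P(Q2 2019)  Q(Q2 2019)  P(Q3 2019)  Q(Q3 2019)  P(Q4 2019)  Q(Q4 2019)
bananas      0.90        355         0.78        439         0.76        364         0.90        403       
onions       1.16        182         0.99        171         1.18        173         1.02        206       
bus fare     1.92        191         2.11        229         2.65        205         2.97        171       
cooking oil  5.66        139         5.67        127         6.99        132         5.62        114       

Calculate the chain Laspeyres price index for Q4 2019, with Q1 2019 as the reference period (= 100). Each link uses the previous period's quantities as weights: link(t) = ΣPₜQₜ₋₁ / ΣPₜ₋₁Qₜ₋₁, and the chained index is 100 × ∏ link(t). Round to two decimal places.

110.38

Link Q1 2019→Q2 2019:
ΣP(Q2 2019)Q(Q1 2019) = 0.78×355 + 0.99×182 + 2.11×191 + 5.67×139 = 276.9 + 180.18 + 403.01 + 788.13 = 1648.22
ΣP(Q1 2019)Q(Q1 2019) = 0.90×355 + 1.16×182 + 1.92×191 + 5.66×139 = 319.5 + 211.12 + 366.72 + 786.74 = 1684.08
link = 1648.22/1684.08 = 0.978706
Link Q2 2019→Q3 2019:
ΣP(Q3 2019)Q(Q2 2019) = 0.76×439 + 1.18×171 + 2.65×229 + 6.99×127 = 333.64 + 201.78 + 606.85 + 887.73 = 2030
ΣP(Q2 2019)Q(Q2 2019) = 0.78×439 + 0.99×171 + 2.11×229 + 5.67×127 = 342.42 + 169.29 + 483.19 + 720.09 = 1714.99
link = 2030/1714.99 = 1.183680
Link Q3 2019→Q4 2019:
ΣP(Q4 2019)Q(Q3 2019) = 0.90×364 + 1.02×173 + 2.97×205 + 5.62×132 = 327.6 + 176.46 + 608.85 + 741.84 = 1854.75
ΣP(Q3 2019)Q(Q3 2019) = 0.76×364 + 1.18×173 + 2.65×205 + 6.99×132 = 276.64 + 204.14 + 543.25 + 922.68 = 1946.71
link = 1854.75/1946.71 = 0.952761
Chained index = 100 × 0.978706 × 1.183680 × 0.952761 = 110.3751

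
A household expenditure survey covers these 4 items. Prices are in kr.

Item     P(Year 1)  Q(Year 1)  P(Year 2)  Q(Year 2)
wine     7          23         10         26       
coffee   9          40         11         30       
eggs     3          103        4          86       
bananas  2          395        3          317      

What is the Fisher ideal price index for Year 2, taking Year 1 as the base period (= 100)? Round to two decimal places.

Laspeyres component (base-period weights):
ΣP(Year 2)Q(Year 1) = 10×23 + 11×40 + 4×103 + 3×395 = 230 + 440 + 412 + 1185 = 2267
ΣP(Year 1)Q(Year 1) = 7×23 + 9×40 + 3×103 + 2×395 = 161 + 360 + 309 + 790 = 1620
L = 2267 / 1620 × 100 = 139.9383
Paasche component (current-period weights):
ΣP(Year 2)Q(Year 2) = 10×26 + 11×30 + 4×86 + 3×317 = 260 + 330 + 344 + 951 = 1885
ΣP(Year 1)Q(Year 2) = 7×26 + 9×30 + 3×86 + 2×317 = 182 + 270 + 258 + 634 = 1344
P = 1885 / 1344 × 100 = 140.2530
Fisher = √(L × P) = √(139.9383 × 140.2530) = 140.0955

140.10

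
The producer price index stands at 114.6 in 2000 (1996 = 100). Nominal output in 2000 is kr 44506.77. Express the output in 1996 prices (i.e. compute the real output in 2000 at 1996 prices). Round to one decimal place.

38836.6

Real = Nominal ÷ (Index/100) = 44506.77 ÷ (114.6/100)
     = 44506.77 ÷ 1.146 = 38836.6230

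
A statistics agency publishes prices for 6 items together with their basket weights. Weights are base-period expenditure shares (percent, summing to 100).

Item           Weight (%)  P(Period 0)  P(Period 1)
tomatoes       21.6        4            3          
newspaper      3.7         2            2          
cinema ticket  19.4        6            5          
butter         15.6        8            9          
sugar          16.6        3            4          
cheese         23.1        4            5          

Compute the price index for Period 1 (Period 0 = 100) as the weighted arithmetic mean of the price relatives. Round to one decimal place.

tomatoes: 21.6 × (3/4) = 21.6 × 0.750000 = 16.2000
newspaper: 3.7 × (2/2) = 3.7 × 1.000000 = 3.7000
cinema ticket: 19.4 × (5/6) = 19.4 × 0.833333 = 16.1667
butter: 15.6 × (9/8) = 15.6 × 1.125000 = 17.5500
sugar: 16.6 × (4/3) = 16.6 × 1.333333 = 22.1333
cheese: 23.1 × (5/4) = 23.1 × 1.250000 = 28.8750
Index = Σ wᵢ·(p₁ᵢ/p₀ᵢ) = 16.2000 + 3.7000 + 16.1667 + 17.5500 + 22.1333 + 28.8750 = 104.6250

104.6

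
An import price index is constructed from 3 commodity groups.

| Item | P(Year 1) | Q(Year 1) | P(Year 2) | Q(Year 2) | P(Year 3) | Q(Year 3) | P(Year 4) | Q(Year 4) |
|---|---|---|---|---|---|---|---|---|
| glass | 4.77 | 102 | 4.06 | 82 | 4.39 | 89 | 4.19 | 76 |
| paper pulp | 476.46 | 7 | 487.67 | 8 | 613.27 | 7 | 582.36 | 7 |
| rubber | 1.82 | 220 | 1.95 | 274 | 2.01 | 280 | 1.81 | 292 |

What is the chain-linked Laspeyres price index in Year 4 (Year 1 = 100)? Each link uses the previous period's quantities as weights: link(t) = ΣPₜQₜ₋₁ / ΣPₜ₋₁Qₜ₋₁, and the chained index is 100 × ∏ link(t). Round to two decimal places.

116.18

Link Year 1→Year 2:
ΣP(Year 2)Q(Year 1) = 4.06×102 + 487.67×7 + 1.95×220 = 414.12 + 3413.69 + 429 = 4256.81
ΣP(Year 1)Q(Year 1) = 4.77×102 + 476.46×7 + 1.82×220 = 486.54 + 3335.22 + 400.4 = 4222.16
link = 4256.81/4222.16 = 1.008207
Link Year 2→Year 3:
ΣP(Year 3)Q(Year 2) = 4.39×82 + 613.27×8 + 2.01×274 = 359.98 + 4906.16 + 550.74 = 5816.88
ΣP(Year 2)Q(Year 2) = 4.06×82 + 487.67×8 + 1.95×274 = 332.92 + 3901.36 + 534.3 = 4768.58
link = 5816.88/4768.58 = 1.219835
Link Year 3→Year 4:
ΣP(Year 4)Q(Year 3) = 4.19×89 + 582.36×7 + 1.81×280 = 372.91 + 4076.52 + 506.8 = 4956.23
ΣP(Year 3)Q(Year 3) = 4.39×89 + 613.27×7 + 2.01×280 = 390.71 + 4292.89 + 562.8 = 5246.4
link = 4956.23/5246.4 = 0.944692
Chained index = 100 × 1.008207 × 1.219835 × 0.944692 = 116.1825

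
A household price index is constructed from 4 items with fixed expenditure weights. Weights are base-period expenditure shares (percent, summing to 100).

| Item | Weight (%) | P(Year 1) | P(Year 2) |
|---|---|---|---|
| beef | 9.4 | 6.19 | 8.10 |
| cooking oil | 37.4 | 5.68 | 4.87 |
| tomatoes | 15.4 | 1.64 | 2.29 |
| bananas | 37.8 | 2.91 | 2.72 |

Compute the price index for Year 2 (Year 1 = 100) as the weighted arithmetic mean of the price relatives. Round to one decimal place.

beef: 9.4 × (8.10/6.19) = 9.4 × 1.308562 = 12.3005
cooking oil: 37.4 × (4.87/5.68) = 37.4 × 0.857394 = 32.0665
tomatoes: 15.4 × (2.29/1.64) = 15.4 × 1.396341 = 21.5037
bananas: 37.8 × (2.72/2.91) = 37.8 × 0.934708 = 35.3320
Index = Σ wᵢ·(p₁ᵢ/p₀ᵢ) = 12.3005 + 32.0665 + 21.5037 + 35.3320 = 101.2027

101.2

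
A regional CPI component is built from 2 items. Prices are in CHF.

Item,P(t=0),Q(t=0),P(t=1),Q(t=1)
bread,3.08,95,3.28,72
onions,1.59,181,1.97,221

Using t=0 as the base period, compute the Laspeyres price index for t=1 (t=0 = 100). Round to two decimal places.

Laspeyres price index uses base-period quantities as weights.
ΣP(t=1)·Q(t=0) = 3.28×95 + 1.97×181 = 311.6 + 356.57 = 668.17
ΣP(t=0)·Q(t=0) = 3.08×95 + 1.59×181 = 292.6 + 287.79 = 580.39
Index = 668.17 / 580.39 × 100 = 115.1243

115.12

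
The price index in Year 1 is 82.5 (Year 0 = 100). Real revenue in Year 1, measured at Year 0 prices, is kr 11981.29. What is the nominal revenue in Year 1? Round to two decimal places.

9884.56

Nominal = Real × (Index/100) = 11981.29 × (82.5/100)
        = 11981.29 × 0.825 = 9884.5642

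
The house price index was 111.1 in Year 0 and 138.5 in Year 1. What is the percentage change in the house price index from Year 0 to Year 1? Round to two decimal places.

24.66%

Change = (138.5 − 111.1) / 111.1 × 100
       = 27.4 / 111.1 × 100 = 24.6625%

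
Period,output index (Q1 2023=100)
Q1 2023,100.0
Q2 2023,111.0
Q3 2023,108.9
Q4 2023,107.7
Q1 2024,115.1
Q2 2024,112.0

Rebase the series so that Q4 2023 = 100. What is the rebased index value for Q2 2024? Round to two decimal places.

Rebased(Q2 2024) = 112.0 / 107.7 × 100 = 103.9926

103.99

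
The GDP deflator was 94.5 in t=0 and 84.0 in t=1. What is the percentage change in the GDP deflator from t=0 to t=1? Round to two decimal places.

-11.11%

Change = (84.0 − 94.5) / 94.5 × 100
       = -10.5 / 94.5 × 100 = -11.1111%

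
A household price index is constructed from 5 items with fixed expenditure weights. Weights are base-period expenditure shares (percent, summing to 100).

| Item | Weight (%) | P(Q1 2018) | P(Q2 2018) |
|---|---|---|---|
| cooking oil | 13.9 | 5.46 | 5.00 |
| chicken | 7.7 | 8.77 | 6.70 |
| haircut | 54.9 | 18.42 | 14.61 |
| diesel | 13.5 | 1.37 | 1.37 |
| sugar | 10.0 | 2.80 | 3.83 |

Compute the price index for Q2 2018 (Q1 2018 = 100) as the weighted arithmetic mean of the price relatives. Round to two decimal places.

cooking oil: 13.9 × (5.00/5.46) = 13.9 × 0.915751 = 12.7289
chicken: 7.7 × (6.70/8.77) = 7.7 × 0.763968 = 5.8826
haircut: 54.9 × (14.61/18.42) = 54.9 × 0.793160 = 43.5445
diesel: 13.5 × (1.37/1.37) = 13.5 × 1.000000 = 13.5000
sugar: 10.0 × (3.83/2.80) = 10.0 × 1.367857 = 13.6786
Index = Σ wᵢ·(p₁ᵢ/p₀ᵢ) = 12.7289 + 5.8826 + 43.5445 + 13.5000 + 13.6786 = 89.3345

89.33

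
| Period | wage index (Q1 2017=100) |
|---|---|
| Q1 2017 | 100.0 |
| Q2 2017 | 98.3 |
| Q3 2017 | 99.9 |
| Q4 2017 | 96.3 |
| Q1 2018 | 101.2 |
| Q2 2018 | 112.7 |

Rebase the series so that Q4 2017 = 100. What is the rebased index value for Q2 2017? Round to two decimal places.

102.08

Rebased(Q2 2017) = 98.3 / 96.3 × 100 = 102.0768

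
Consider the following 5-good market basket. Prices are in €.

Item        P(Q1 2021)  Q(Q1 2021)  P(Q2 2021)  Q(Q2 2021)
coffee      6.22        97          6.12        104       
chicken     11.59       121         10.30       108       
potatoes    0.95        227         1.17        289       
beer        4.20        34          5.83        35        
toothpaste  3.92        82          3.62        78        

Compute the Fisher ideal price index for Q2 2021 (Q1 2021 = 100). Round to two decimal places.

Laspeyres component (base-period weights):
ΣP(Q2 2021)Q(Q1 2021) = 6.12×97 + 10.30×121 + 1.17×227 + 5.83×34 + 3.62×82 = 593.64 + 1246.3 + 265.59 + 198.22 + 296.84 = 2600.59
ΣP(Q1 2021)Q(Q1 2021) = 6.22×97 + 11.59×121 + 0.95×227 + 4.20×34 + 3.92×82 = 603.34 + 1402.39 + 215.65 + 142.8 + 321.44 = 2685.62
L = 2600.59 / 2685.62 × 100 = 96.8339
Paasche component (current-period weights):
ΣP(Q2 2021)Q(Q2 2021) = 6.12×104 + 10.30×108 + 1.17×289 + 5.83×35 + 3.62×78 = 636.48 + 1112.4 + 338.13 + 204.05 + 282.36 = 2573.42
ΣP(Q1 2021)Q(Q2 2021) = 6.22×104 + 11.59×108 + 0.95×289 + 4.20×35 + 3.92×78 = 646.88 + 1251.72 + 274.55 + 147 + 305.76 = 2625.91
P = 2573.42 / 2625.91 × 100 = 98.0011
Fisher = √(L × P) = √(96.8339 × 98.0011) = 97.4157

97.42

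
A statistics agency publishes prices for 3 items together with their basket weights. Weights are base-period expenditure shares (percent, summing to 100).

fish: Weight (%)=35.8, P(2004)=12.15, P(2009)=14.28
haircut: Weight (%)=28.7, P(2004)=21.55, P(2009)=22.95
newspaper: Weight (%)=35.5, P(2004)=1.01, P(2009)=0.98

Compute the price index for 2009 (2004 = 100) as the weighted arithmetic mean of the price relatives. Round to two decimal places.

fish: 35.8 × (14.28/12.15) = 35.8 × 1.175309 = 42.0760
haircut: 28.7 × (22.95/21.55) = 28.7 × 1.064965 = 30.5645
newspaper: 35.5 × (0.98/1.01) = 35.5 × 0.970297 = 34.4455
Index = Σ wᵢ·(p₁ᵢ/p₀ᵢ) = 42.0760 + 30.5645 + 34.4455 = 107.0861

107.09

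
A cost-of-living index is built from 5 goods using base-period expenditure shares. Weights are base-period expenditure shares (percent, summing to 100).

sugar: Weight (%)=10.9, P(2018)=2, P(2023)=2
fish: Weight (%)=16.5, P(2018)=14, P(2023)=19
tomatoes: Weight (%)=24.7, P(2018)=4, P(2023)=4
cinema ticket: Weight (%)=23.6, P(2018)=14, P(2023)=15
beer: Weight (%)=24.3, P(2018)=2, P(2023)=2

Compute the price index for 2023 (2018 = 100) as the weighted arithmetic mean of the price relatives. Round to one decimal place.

107.6

sugar: 10.9 × (2/2) = 10.9 × 1.000000 = 10.9000
fish: 16.5 × (19/14) = 16.5 × 1.357143 = 22.3929
tomatoes: 24.7 × (4/4) = 24.7 × 1.000000 = 24.7000
cinema ticket: 23.6 × (15/14) = 23.6 × 1.071429 = 25.2857
beer: 24.3 × (2/2) = 24.3 × 1.000000 = 24.3000
Index = Σ wᵢ·(p₁ᵢ/p₀ᵢ) = 10.9000 + 22.3929 + 24.7000 + 25.2857 + 24.3000 = 107.5786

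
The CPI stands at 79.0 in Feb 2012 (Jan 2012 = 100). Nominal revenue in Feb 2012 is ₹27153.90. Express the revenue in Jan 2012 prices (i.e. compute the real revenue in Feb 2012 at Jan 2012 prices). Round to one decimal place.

34372.0

Real = Nominal ÷ (Index/100) = 27153.90 ÷ (79.0/100)
     = 27153.90 ÷ 0.790 = 34372.0253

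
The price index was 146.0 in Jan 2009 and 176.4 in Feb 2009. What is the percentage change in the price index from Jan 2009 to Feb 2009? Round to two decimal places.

20.82%

Change = (176.4 − 146.0) / 146.0 × 100
       = 30.4 / 146.0 × 100 = 20.8219%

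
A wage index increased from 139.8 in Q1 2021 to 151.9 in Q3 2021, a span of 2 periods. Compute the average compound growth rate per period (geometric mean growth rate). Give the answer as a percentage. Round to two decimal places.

Growth factor = (151.9/139.8)^(1/2) = (1.086552)^(1/2) = 1.042378
Growth rate = 1.042378 − 1 = 0.042378 = 4.2378%

4.24%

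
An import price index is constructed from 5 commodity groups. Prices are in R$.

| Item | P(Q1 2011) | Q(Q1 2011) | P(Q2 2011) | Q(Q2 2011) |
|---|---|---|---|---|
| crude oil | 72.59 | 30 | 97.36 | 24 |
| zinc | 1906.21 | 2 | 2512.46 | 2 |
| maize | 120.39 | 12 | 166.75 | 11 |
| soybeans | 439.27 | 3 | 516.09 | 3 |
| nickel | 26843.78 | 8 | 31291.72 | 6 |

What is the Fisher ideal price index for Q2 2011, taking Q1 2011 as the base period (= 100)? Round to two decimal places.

Laspeyres component (base-period weights):
ΣP(Q2 2011)Q(Q1 2011) = 97.36×30 + 2512.46×2 + 166.75×12 + 516.09×3 + 31291.72×8 = 2920.8 + 5024.92 + 2001 + 1548.27 + 250333.76 = 261828.75
ΣP(Q1 2011)Q(Q1 2011) = 72.59×30 + 1906.21×2 + 120.39×12 + 439.27×3 + 26843.78×8 = 2177.7 + 3812.42 + 1444.68 + 1317.81 + 214750.24 = 223502.85
L = 261828.75 / 223502.85 × 100 = 117.1478
Paasche component (current-period weights):
ΣP(Q2 2011)Q(Q2 2011) = 97.36×24 + 2512.46×2 + 166.75×11 + 516.09×3 + 31291.72×6 = 2336.64 + 5024.92 + 1834.25 + 1548.27 + 187750.32 = 198494.4
ΣP(Q1 2011)Q(Q2 2011) = 72.59×24 + 1906.21×2 + 120.39×11 + 439.27×3 + 26843.78×6 = 1742.16 + 3812.42 + 1324.29 + 1317.81 + 161062.68 = 169259.36
P = 198494.4 / 169259.36 × 100 = 117.2723
Fisher = √(L × P) = √(117.1478 × 117.2723) = 117.2101

117.21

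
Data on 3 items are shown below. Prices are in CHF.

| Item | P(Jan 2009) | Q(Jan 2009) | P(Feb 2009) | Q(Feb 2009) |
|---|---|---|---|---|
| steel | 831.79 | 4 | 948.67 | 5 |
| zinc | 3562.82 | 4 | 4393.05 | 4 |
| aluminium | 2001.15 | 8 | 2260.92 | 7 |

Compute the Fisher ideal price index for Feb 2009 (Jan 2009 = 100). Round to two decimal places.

117.56

Laspeyres component (base-period weights):
ΣP(Feb 2009)Q(Jan 2009) = 948.67×4 + 4393.05×4 + 2260.92×8 = 3794.68 + 17572.2 + 18087.36 = 39454.24
ΣP(Jan 2009)Q(Jan 2009) = 831.79×4 + 3562.82×4 + 2001.15×8 = 3327.16 + 14251.28 + 16009.2 = 33587.64
L = 39454.24 / 33587.64 × 100 = 117.4665
Paasche component (current-period weights):
ΣP(Feb 2009)Q(Feb 2009) = 948.67×5 + 4393.05×4 + 2260.92×7 = 4743.35 + 17572.2 + 15826.44 = 38141.99
ΣP(Jan 2009)Q(Feb 2009) = 831.79×5 + 3562.82×4 + 2001.15×7 = 4158.95 + 14251.28 + 14008.05 = 32418.28
P = 38141.99 / 32418.28 × 100 = 117.6558
Fisher = √(L × P) = √(117.4665 × 117.6558) = 117.5611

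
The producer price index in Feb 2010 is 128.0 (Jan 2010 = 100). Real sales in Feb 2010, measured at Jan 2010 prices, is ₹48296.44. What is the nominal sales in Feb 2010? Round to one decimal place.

61819.4

Nominal = Real × (Index/100) = 48296.44 × (128.0/100)
        = 48296.44 × 1.280 = 61819.4432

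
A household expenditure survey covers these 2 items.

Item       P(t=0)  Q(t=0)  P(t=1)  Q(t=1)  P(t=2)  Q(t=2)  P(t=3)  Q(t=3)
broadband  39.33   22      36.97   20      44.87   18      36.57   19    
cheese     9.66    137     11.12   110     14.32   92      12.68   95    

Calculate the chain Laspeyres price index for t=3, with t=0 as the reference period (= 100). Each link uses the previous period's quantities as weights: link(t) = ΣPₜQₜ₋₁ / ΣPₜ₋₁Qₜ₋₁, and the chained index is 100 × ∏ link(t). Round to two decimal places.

Link t=0→t=1:
ΣP(t=1)Q(t=0) = 36.97×22 + 11.12×137 = 813.34 + 1523.44 = 2336.78
ΣP(t=0)Q(t=0) = 39.33×22 + 9.66×137 = 865.26 + 1323.42 = 2188.68
link = 2336.78/2188.68 = 1.067666
Link t=1→t=2:
ΣP(t=2)Q(t=1) = 44.87×20 + 14.32×110 = 897.4 + 1575.2 = 2472.6
ΣP(t=1)Q(t=1) = 36.97×20 + 11.12×110 = 739.4 + 1223.2 = 1962.6
link = 2472.6/1962.6 = 1.259859
Link t=2→t=3:
ΣP(t=3)Q(t=2) = 36.57×18 + 12.68×92 = 658.26 + 1166.56 = 1824.82
ΣP(t=2)Q(t=2) = 44.87×18 + 14.32×92 = 807.66 + 1317.44 = 2125.1
link = 1824.82/2125.1 = 0.858698
Chained index = 100 × 1.067666 × 1.259859 × 0.858698 = 115.5043

115.50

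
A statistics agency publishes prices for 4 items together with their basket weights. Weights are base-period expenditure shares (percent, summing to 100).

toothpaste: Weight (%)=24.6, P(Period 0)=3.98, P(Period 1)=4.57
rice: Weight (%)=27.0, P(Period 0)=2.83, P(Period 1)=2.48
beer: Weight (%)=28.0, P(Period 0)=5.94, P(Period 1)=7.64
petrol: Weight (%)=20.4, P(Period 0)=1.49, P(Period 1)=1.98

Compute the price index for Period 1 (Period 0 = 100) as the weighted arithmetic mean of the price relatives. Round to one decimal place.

toothpaste: 24.6 × (4.57/3.98) = 24.6 × 1.148241 = 28.2467
rice: 27.0 × (2.48/2.83) = 27.0 × 0.876325 = 23.6608
beer: 28.0 × (7.64/5.94) = 28.0 × 1.286195 = 36.0135
petrol: 20.4 × (1.98/1.49) = 20.4 × 1.328859 = 27.1087
Index = Σ wᵢ·(p₁ᵢ/p₀ᵢ) = 28.2467 + 23.6608 + 36.0135 + 27.1087 = 115.0297

115.0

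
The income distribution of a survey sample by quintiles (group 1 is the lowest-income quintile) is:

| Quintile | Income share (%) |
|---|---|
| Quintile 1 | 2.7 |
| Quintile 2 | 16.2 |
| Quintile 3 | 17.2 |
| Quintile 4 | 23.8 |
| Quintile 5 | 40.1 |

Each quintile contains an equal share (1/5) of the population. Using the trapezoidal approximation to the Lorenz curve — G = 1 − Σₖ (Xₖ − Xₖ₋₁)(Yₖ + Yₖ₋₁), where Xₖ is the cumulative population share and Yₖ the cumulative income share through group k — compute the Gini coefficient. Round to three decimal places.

Cumulative income shares Yₖ: 0.0270, 0.1890, 0.3610, 0.5990, 1.0000
Σ (Xₖ−Xₖ₋₁)(Yₖ+Yₖ₋₁) = (1/5)(0.0270+0.0000) + (1/5)(0.1890+0.0270) + (1/5)(0.3610+0.1890) + (1/5)(0.5990+0.3610) + (1/5)(1.0000+0.5990)
  = 0.0054 + 0.0432 + 0.1100 + 0.1920 + 0.3198 = 0.6704
G = 1 − 0.6704 = 0.3296

0.330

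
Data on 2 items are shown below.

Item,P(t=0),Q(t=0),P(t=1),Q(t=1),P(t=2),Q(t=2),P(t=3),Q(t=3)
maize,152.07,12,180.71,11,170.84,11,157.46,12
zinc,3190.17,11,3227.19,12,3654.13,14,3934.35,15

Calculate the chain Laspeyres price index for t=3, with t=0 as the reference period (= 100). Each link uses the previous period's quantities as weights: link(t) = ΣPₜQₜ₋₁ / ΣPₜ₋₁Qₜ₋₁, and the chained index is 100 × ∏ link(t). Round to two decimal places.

Link t=0→t=1:
ΣP(t=1)Q(t=0) = 180.71×12 + 3227.19×11 = 2168.52 + 35499.09 = 37667.61
ΣP(t=0)Q(t=0) = 152.07×12 + 3190.17×11 = 1824.84 + 35091.87 = 36916.71
link = 37667.61/36916.71 = 1.020340
Link t=1→t=2:
ΣP(t=2)Q(t=1) = 170.84×11 + 3654.13×12 = 1879.24 + 43849.56 = 45728.8
ΣP(t=1)Q(t=1) = 180.71×11 + 3227.19×12 = 1987.81 + 38726.28 = 40714.09
link = 45728.8/40714.09 = 1.123169
Link t=2→t=3:
ΣP(t=3)Q(t=2) = 157.46×11 + 3934.35×14 = 1732.06 + 55080.9 = 56812.96
ΣP(t=2)Q(t=2) = 170.84×11 + 3654.13×14 = 1879.24 + 51157.82 = 53037.06
link = 56812.96/53037.06 = 1.071194
Chained index = 100 × 1.020340 × 1.123169 × 1.071194 = 122.7604

122.76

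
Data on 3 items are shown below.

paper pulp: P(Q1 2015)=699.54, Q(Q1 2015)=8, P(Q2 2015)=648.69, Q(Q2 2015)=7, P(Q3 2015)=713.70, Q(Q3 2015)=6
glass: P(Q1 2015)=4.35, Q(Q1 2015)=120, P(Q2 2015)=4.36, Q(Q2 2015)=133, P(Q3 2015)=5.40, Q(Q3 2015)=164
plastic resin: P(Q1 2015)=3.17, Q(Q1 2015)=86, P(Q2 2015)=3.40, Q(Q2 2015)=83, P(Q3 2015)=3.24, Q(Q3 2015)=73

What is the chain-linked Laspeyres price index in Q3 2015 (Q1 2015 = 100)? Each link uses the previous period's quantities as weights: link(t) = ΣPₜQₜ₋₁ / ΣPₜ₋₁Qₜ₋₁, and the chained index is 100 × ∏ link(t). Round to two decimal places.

104.05

Link Q1 2015→Q2 2015:
ΣP(Q2 2015)Q(Q1 2015) = 648.69×8 + 4.36×120 + 3.40×86 = 5189.52 + 523.2 + 292.4 = 6005.12
ΣP(Q1 2015)Q(Q1 2015) = 699.54×8 + 4.35×120 + 3.17×86 = 5596.32 + 522 + 272.62 = 6390.94
link = 6005.12/6390.94 = 0.939630
Link Q2 2015→Q3 2015:
ΣP(Q3 2015)Q(Q2 2015) = 713.70×7 + 5.40×133 + 3.24×83 = 4995.9 + 718.2 + 268.92 = 5983.02
ΣP(Q2 2015)Q(Q2 2015) = 648.69×7 + 4.36×133 + 3.40×83 = 4540.83 + 579.88 + 282.2 = 5402.91
link = 5983.02/5402.91 = 1.107370
Chained index = 100 × 0.939630 × 1.107370 = 104.0518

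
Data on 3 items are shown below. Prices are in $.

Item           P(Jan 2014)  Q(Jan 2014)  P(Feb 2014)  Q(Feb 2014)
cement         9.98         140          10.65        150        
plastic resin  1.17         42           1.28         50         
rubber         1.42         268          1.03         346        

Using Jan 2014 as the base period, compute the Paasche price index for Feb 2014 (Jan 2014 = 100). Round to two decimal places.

98.59

Paasche price index uses current-period quantities as weights.
ΣP(Feb 2014)·Q(Feb 2014) = 10.65×150 + 1.28×50 + 1.03×346 = 1597.5 + 64 + 356.38 = 2017.88
ΣP(Jan 2014)·Q(Feb 2014) = 9.98×150 + 1.17×50 + 1.42×346 = 1497 + 58.5 + 491.32 = 2046.82
Index = 2017.88 / 2046.82 × 100 = 98.5861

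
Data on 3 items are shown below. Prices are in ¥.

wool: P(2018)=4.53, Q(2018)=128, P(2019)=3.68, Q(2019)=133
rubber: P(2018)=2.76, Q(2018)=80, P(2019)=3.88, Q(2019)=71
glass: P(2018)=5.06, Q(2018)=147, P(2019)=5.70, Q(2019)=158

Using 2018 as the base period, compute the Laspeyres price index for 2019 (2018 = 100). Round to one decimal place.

104.8

Laspeyres price index uses base-period quantities as weights.
ΣP(2019)·Q(2018) = 3.68×128 + 3.88×80 + 5.70×147 = 471.04 + 310.4 + 837.9 = 1619.34
ΣP(2018)·Q(2018) = 4.53×128 + 2.76×80 + 5.06×147 = 579.84 + 220.8 + 743.82 = 1544.46
Index = 1619.34 / 1544.46 × 100 = 104.8483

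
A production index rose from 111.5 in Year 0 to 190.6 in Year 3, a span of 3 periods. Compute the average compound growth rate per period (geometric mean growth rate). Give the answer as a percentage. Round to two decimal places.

Growth factor = (190.6/111.5)^(1/3) = (1.709417)^(1/3) = 1.195683
Growth rate = 1.195683 − 1 = 0.195683 = 19.5683%

19.57%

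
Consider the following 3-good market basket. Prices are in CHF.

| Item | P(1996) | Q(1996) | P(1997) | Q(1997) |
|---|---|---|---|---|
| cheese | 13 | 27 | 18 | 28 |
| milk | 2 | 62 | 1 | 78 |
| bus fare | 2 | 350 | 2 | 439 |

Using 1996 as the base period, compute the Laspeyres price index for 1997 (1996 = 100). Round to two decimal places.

Laspeyres price index uses base-period quantities as weights.
ΣP(1997)·Q(1996) = 18×27 + 1×62 + 2×350 = 486 + 62 + 700 = 1248
ΣP(1996)·Q(1996) = 13×27 + 2×62 + 2×350 = 351 + 124 + 700 = 1175
Index = 1248 / 1175 × 100 = 106.2128

106.21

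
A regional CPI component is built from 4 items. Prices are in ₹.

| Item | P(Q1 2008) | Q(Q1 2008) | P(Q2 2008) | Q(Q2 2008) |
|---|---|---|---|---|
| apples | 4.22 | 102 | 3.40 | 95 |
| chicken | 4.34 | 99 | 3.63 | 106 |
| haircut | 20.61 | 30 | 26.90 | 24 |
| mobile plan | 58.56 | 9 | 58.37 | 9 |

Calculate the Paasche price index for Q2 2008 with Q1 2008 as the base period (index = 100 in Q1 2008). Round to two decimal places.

99.79

Paasche price index uses current-period quantities as weights.
ΣP(Q2 2008)·Q(Q2 2008) = 3.40×95 + 3.63×106 + 26.90×24 + 58.37×9 = 323 + 384.78 + 645.6 + 525.33 = 1878.71
ΣP(Q1 2008)·Q(Q2 2008) = 4.22×95 + 4.34×106 + 20.61×24 + 58.56×9 = 400.9 + 460.04 + 494.64 + 527.04 = 1882.62
Index = 1878.71 / 1882.62 × 100 = 99.7923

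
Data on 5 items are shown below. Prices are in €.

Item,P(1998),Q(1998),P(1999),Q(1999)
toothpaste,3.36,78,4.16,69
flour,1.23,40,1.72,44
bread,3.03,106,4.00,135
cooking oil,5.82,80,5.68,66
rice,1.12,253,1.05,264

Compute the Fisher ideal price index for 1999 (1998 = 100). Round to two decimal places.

112.19

Laspeyres component (base-period weights):
ΣP(1999)Q(1998) = 4.16×78 + 1.72×40 + 4.00×106 + 5.68×80 + 1.05×253 = 324.48 + 68.8 + 424 + 454.4 + 265.65 = 1537.33
ΣP(1998)Q(1998) = 3.36×78 + 1.23×40 + 3.03×106 + 5.82×80 + 1.12×253 = 262.08 + 49.2 + 321.18 + 465.6 + 283.36 = 1381.42
L = 1537.33 / 1381.42 × 100 = 111.2862
Paasche component (current-period weights):
ΣP(1999)Q(1999) = 4.16×69 + 1.72×44 + 4.00×135 + 5.68×66 + 1.05×264 = 287.04 + 75.68 + 540 + 374.88 + 277.2 = 1554.8
ΣP(1998)Q(1999) = 3.36×69 + 1.23×44 + 3.03×135 + 5.82×66 + 1.12×264 = 231.84 + 54.12 + 409.05 + 384.12 + 295.68 = 1374.81
P = 1554.8 / 1374.81 × 100 = 113.0920
Fisher = √(L × P) = √(111.2862 × 113.0920) = 112.1855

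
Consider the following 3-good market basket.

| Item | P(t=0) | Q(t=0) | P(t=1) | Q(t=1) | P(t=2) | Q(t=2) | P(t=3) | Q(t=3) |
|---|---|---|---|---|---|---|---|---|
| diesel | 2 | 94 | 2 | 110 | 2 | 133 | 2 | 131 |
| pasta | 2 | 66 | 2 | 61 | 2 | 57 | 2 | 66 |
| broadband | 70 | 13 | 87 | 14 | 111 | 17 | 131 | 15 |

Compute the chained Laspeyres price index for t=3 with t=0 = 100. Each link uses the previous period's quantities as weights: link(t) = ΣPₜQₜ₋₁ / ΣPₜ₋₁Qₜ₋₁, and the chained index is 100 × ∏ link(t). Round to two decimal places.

Link t=0→t=1:
ΣP(t=1)Q(t=0) = 2×94 + 2×66 + 87×13 = 188 + 132 + 1131 = 1451
ΣP(t=0)Q(t=0) = 2×94 + 2×66 + 70×13 = 188 + 132 + 910 = 1230
link = 1451/1230 = 1.179675
Link t=1→t=2:
ΣP(t=2)Q(t=1) = 2×110 + 2×61 + 111×14 = 220 + 122 + 1554 = 1896
ΣP(t=1)Q(t=1) = 2×110 + 2×61 + 87×14 = 220 + 122 + 1218 = 1560
link = 1896/1560 = 1.215385
Link t=2→t=3:
ΣP(t=3)Q(t=2) = 2×133 + 2×57 + 131×17 = 266 + 114 + 2227 = 2607
ΣP(t=2)Q(t=2) = 2×133 + 2×57 + 111×17 = 266 + 114 + 1887 = 2267
link = 2607/2267 = 1.149978
Chained index = 100 × 1.179675 × 1.215385 × 1.149978 = 164.8791

164.88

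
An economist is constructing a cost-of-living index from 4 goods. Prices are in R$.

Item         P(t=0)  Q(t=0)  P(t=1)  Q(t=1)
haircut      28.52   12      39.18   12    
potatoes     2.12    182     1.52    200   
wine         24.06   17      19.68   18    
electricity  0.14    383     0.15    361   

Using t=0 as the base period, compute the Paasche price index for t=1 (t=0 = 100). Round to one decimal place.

94.6

Paasche price index uses current-period quantities as weights.
ΣP(t=1)·Q(t=1) = 39.18×12 + 1.52×200 + 19.68×18 + 0.15×361 = 470.16 + 304 + 354.24 + 54.15 = 1182.55
ΣP(t=0)·Q(t=1) = 28.52×12 + 2.12×200 + 24.06×18 + 0.14×361 = 342.24 + 424 + 433.08 + 50.54 = 1249.86
Index = 1182.55 / 1249.86 × 100 = 94.6146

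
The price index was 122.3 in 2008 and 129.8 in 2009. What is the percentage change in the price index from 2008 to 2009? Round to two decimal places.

6.13%

Change = (129.8 − 122.3) / 122.3 × 100
       = 7.5 / 122.3 × 100 = 6.1325%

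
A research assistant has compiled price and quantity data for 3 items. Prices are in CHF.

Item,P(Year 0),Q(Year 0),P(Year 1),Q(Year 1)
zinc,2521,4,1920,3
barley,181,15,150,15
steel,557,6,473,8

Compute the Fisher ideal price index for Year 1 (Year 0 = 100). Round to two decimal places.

Laspeyres component (base-period weights):
ΣP(Year 1)Q(Year 0) = 1920×4 + 150×15 + 473×6 = 7680 + 2250 + 2838 = 12768
ΣP(Year 0)Q(Year 0) = 2521×4 + 181×15 + 557×6 = 10084 + 2715 + 3342 = 16141
L = 12768 / 16141 × 100 = 79.1029
Paasche component (current-period weights):
ΣP(Year 1)Q(Year 1) = 1920×3 + 150×15 + 473×8 = 5760 + 2250 + 3784 = 11794
ΣP(Year 0)Q(Year 1) = 2521×3 + 181×15 + 557×8 = 7563 + 2715 + 4456 = 14734
P = 11794 / 14734 × 100 = 80.0462
Fisher = √(L × P) = √(79.1029 × 80.0462) = 79.5731

79.57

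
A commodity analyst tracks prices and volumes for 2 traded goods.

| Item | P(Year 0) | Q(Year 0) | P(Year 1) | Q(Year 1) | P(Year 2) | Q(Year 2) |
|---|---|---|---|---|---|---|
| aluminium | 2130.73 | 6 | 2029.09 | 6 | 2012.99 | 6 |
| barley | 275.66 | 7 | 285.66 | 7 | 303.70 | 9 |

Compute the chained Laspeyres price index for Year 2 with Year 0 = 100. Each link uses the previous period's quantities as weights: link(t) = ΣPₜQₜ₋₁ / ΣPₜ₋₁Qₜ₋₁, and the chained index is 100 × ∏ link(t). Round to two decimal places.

Link Year 0→Year 1:
ΣP(Year 1)Q(Year 0) = 2029.09×6 + 285.66×7 = 12174.54 + 1999.62 = 14174.16
ΣP(Year 0)Q(Year 0) = 2130.73×6 + 275.66×7 = 12784.38 + 1929.62 = 14714
link = 14174.16/14714 = 0.963311
Link Year 1→Year 2:
ΣP(Year 2)Q(Year 1) = 2012.99×6 + 303.70×7 = 12077.94 + 2125.9 = 14203.84
ΣP(Year 1)Q(Year 1) = 2029.09×6 + 285.66×7 = 12174.54 + 1999.62 = 14174.16
link = 14203.84/14174.16 = 1.002094
Chained index = 100 × 0.963311 × 1.002094 = 96.5328

96.53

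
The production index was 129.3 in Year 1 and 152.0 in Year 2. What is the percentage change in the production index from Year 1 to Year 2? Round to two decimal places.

17.56%

Change = (152.0 − 129.3) / 129.3 × 100
       = 22.7 / 129.3 × 100 = 17.5561%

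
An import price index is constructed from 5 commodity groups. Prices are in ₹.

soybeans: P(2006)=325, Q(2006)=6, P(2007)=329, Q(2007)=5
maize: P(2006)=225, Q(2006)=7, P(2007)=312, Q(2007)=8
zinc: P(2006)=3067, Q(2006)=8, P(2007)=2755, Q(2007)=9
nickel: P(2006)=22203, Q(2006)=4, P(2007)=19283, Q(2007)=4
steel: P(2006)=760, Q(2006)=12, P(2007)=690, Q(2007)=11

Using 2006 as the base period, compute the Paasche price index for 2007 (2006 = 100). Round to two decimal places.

Paasche price index uses current-period quantities as weights.
ΣP(2007)·Q(2007) = 329×5 + 312×8 + 2755×9 + 19283×4 + 690×11 = 1645 + 2496 + 24795 + 77132 + 7590 = 113658
ΣP(2006)·Q(2007) = 325×5 + 225×8 + 3067×9 + 22203×4 + 760×11 = 1625 + 1800 + 27603 + 88812 + 8360 = 128200
Index = 113658 / 128200 × 100 = 88.6568

88.66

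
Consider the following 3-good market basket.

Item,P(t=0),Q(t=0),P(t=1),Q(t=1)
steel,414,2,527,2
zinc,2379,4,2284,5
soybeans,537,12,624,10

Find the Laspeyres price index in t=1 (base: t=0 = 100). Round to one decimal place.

Laspeyres price index uses base-period quantities as weights.
ΣP(t=1)·Q(t=0) = 527×2 + 2284×4 + 624×12 = 1054 + 9136 + 7488 = 17678
ΣP(t=0)·Q(t=0) = 414×2 + 2379×4 + 537×12 = 828 + 9516 + 6444 = 16788
Index = 17678 / 16788 × 100 = 105.3014

105.3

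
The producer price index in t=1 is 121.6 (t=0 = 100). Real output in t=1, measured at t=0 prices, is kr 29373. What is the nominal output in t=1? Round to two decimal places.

35717.57

Nominal = Real × (Index/100) = 29373 × (121.6/100)
        = 29373 × 1.216 = 35717.5680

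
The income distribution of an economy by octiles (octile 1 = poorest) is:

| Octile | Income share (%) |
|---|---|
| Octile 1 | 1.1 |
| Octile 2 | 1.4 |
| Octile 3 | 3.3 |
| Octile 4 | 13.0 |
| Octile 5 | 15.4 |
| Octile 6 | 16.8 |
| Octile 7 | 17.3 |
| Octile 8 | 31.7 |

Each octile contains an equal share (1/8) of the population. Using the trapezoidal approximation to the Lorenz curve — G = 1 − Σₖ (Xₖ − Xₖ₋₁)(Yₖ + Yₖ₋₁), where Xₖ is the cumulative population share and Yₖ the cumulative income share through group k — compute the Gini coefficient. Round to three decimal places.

0.421

Cumulative income shares Yₖ: 0.0110, 0.0250, 0.0580, 0.1880, 0.3420, 0.5100, 0.6830, 1.0000
Σ (Xₖ−Xₖ₋₁)(Yₖ+Yₖ₋₁) = (1/8)(0.0110+0.0000) + (1/8)(0.0250+0.0110) + (1/8)(0.0580+0.0250) + (1/8)(0.1880+0.0580) + (1/8)(0.3420+0.1880) + (1/8)(0.5100+0.3420) + (1/8)(0.6830+0.5100) + (1/8)(1.0000+0.6830)
  = 0.0014 + 0.0045 + 0.0104 + 0.0307 + 0.0663 + 0.1065 + 0.1491 + 0.2104 = 0.5793
G = 1 − 0.5793 = 0.4207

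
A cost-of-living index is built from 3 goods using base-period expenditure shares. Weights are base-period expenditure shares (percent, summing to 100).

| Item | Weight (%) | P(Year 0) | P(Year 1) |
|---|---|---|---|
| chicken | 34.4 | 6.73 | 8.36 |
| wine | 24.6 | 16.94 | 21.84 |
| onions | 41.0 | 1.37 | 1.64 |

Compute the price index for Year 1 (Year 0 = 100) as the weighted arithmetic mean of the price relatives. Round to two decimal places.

123.53

chicken: 34.4 × (8.36/6.73) = 34.4 × 1.242199 = 42.7316
wine: 24.6 × (21.84/16.94) = 24.6 × 1.289256 = 31.7157
onions: 41.0 × (1.64/1.37) = 41.0 × 1.197080 = 49.0803
Index = Σ wᵢ·(p₁ᵢ/p₀ᵢ) = 42.7316 + 31.7157 + 49.0803 = 123.5276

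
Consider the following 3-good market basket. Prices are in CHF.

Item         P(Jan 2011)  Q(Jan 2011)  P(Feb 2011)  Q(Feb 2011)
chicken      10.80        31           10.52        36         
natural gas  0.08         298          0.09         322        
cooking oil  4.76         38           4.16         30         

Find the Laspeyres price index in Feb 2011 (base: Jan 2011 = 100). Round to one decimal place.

Laspeyres price index uses base-period quantities as weights.
ΣP(Feb 2011)·Q(Jan 2011) = 10.52×31 + 0.09×298 + 4.16×38 = 326.12 + 26.82 + 158.08 = 511.02
ΣP(Jan 2011)·Q(Jan 2011) = 10.80×31 + 0.08×298 + 4.76×38 = 334.8 + 23.84 + 180.88 = 539.52
Index = 511.02 / 539.52 × 100 = 94.7175

94.7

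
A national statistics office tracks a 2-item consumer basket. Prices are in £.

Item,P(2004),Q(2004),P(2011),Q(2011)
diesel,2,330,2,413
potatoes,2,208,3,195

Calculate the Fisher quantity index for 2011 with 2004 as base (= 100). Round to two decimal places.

Laspeyres component (base-period weights):
ΣP(2004)Q(2011) = 2×413 + 2×195 = 826 + 390 = 1216
ΣP(2004)Q(2004) = 2×330 + 2×208 = 660 + 416 = 1076
L = 1216 / 1076 × 100 = 113.0112
Paasche component (current-period weights):
ΣP(2011)Q(2011) = 2×413 + 3×195 = 826 + 585 = 1411
ΣP(2011)Q(2004) = 2×330 + 3×208 = 660 + 624 = 1284
P = 1411 / 1284 × 100 = 109.8910
Fisher = √(L × P) = √(113.0112 × 109.8910) = 111.4401

111.44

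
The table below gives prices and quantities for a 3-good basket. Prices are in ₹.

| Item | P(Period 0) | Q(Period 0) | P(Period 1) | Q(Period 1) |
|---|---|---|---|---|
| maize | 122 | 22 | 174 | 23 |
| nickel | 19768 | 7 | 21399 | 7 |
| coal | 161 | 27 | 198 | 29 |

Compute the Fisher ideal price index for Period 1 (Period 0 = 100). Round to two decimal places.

109.35

Laspeyres component (base-period weights):
ΣP(Period 1)Q(Period 0) = 174×22 + 21399×7 + 198×27 = 3828 + 149793 + 5346 = 158967
ΣP(Period 0)Q(Period 0) = 122×22 + 19768×7 + 161×27 = 2684 + 138376 + 4347 = 145407
L = 158967 / 145407 × 100 = 109.3255
Paasche component (current-period weights):
ΣP(Period 1)Q(Period 1) = 174×23 + 21399×7 + 198×29 = 4002 + 149793 + 5742 = 159537
ΣP(Period 0)Q(Period 1) = 122×23 + 19768×7 + 161×29 = 2806 + 138376 + 4669 = 145851
P = 159537 / 145851 × 100 = 109.3835
Fisher = √(L × P) = √(109.3255 × 109.3835) = 109.3545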